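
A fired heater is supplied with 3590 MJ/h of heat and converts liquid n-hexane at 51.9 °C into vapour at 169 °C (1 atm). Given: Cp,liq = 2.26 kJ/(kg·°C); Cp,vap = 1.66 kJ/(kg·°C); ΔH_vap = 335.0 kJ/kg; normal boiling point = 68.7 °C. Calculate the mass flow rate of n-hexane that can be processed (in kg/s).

Δh = 2.26×(68.7−51.9) + 335.0 + 1.66×(169−68.7) = 539.47 kJ/kg
Q = 3590 MJ/h = 997.22 kJ/s = 997.22 kJ/s
ṁ = Q/Δh = 997.22 / 539.47 = 1.8485 kg/s

ṁ = 1.85 kg/s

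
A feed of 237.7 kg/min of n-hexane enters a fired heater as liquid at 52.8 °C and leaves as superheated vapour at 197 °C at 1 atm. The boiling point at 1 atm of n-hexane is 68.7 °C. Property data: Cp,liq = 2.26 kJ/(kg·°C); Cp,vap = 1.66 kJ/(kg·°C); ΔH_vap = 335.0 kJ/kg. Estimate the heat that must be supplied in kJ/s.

Q = 2310 kJ/s

liquid 52.8→68.7 °C: 35.934 kJ/kg
vaporisation at 68.7 °C: 335 kJ/kg
vapour 68.7→197 °C: 212.98 kJ/kg
Δh = 35.934 + 335 + 212.98 = 583.91 kJ/kg
Q = ṁ·Δh = 237.7 kg/min × 583.91 kJ/kg = 138800 kJ/min
|Q| = 2313.3 kW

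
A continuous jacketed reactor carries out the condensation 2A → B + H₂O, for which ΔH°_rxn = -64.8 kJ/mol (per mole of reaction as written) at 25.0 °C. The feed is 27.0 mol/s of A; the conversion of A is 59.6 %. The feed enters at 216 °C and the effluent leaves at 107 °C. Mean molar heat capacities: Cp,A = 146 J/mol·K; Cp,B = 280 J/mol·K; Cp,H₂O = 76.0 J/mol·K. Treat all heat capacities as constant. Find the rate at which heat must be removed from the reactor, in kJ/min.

Q_out = 54500 kJ/min

Extent of reaction ξ = 0.596 × 27.0 / 2 = 8.046 mol/s
Reaction term: ξ·ΔH°_rxn = 8.046 × -64.8 = -521.38 kJ/s
Sensible, feed 216→25 °C: -752.92 kJ/s
Outlet flows (mol/s): A 10.908, B 8.046, H₂O 8.046
Sensible, products 25→107 °C: 365.47 kJ/s
Q = ΔH = -908.83 kJ/s = -908.83 kW
Heat removed = 54530 kJ/min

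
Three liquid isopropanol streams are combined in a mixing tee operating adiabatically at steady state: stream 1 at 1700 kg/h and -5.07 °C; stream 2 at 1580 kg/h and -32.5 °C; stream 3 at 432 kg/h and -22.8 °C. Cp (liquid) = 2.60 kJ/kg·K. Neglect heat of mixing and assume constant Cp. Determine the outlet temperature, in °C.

No heat crosses the boundary, so H_out = H_in.
Σ ṁᵢCp,ᵢTᵢ = 1700×2.60×-5.07 + 1580×2.60×-32.5 + 432×2.60×-22.8 = -181530
Σ ṁᵢCp,ᵢ = 1700×2.60 + 1580×2.60 + 432×2.60 = 9651.2
T_out = -181530 / 9651.2 = -18.809 °C

T_out = -18.8 °C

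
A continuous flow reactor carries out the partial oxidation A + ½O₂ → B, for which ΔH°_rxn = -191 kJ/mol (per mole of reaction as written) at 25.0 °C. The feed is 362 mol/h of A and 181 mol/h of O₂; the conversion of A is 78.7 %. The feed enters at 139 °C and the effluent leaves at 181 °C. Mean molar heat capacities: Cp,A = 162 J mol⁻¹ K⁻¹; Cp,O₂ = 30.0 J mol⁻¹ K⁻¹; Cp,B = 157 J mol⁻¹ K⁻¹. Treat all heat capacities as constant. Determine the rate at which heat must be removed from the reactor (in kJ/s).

Q_out = 14.6 kJ/s

Extent of reaction ξ = 0.787 × 362 = 284.89 mol/h
Reaction term: ξ·ΔH°_rxn = 284.89 × -191 = -54415 kJ/h
Sensible, feed 139→25 °C: -7304.4 kJ/h
Outlet flows (mol/h): A 77.106, O₂ 38.553, B 284.89
Sensible, products 25→181 °C: 9106.7 kJ/h
Q = ΔH = -52613 kJ/h = -14.615 kW
Heat removed = 14.615 kJ/s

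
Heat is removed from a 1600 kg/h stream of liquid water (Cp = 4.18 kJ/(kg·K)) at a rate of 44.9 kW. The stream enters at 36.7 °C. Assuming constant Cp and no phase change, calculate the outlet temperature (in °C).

Q = 44.9 kW = 161640 kJ/h
ΔT = Q/(ṁ·Cp) = 161640/(1600×4.18) = 24.169 K
T_out = 36.7 − 24.169 = 12.531 °C

T_out = 12.5 °C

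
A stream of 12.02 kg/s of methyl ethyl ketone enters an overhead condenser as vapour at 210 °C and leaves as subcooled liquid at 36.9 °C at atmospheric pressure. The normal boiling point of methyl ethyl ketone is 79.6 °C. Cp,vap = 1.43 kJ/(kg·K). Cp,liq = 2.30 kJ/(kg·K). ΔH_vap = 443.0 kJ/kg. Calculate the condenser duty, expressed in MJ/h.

vapour 210→79.6 °C: -186.47 kJ/kg
condensation at 79.6 °C: -443 kJ/kg
liquid 79.6→36.9 °C: -98.21 kJ/kg
Δh = -186.47 + -443 + -98.21 = -727.68 kJ/kg
Q = ṁ·Δh = 12.02 kg/s × -727.68 kJ/kg = -8746.7 kJ/s
|Q| = 8746.7 kW = 31488 MJ/h

Q_c = 31500 MJ/h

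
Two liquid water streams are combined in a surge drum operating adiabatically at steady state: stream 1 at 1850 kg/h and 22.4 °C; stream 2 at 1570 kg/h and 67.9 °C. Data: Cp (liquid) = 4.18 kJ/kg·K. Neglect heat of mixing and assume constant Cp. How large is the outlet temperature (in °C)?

T_out = 43.3 °C

Energy balance with Q = 0: Σ ṁᵢCp,ᵢ(T_out − Tᵢ) = 0
Σ ṁᵢCp,ᵢTᵢ = 1850×4.18×22.4 + 1570×4.18×67.9 = 618820
Σ ṁᵢCp,ᵢ = 1850×4.18 + 1570×4.18 = 14296
T_out = 618820 / 14296 = 43.287 °C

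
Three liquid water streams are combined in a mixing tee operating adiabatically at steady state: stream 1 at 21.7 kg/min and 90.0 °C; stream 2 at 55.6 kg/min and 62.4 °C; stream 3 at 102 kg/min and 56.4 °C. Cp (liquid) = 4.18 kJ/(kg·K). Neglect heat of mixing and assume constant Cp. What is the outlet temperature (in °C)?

T_out = 62.3 °C

No heat crosses the boundary, so H_out = H_in.
Σ ṁᵢCp,ᵢTᵢ = 21.7×4.18×90.0 + 55.6×4.18×62.4 + 102×4.18×56.4 = 46713
Σ ṁᵢCp,ᵢ = 21.7×4.18 + 55.6×4.18 + 102×4.18 = 749.47
T_out = 46713 / 749.47 = 62.327 °C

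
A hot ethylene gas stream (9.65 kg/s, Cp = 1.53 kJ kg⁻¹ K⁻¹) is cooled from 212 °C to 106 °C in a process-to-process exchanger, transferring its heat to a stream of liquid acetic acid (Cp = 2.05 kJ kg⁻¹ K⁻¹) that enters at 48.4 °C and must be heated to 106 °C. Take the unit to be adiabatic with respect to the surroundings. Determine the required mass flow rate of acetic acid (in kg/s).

Heat released by hot stream: Q = 9.65 × 1.53 × (212 − 106) = 1565 kJ/s
Energy balance on cold side (adiabatic exchanger): Q = ṁ_c·Cp_c·(T_c,out − T_c,in)
ṁ_c = 1565 / [2.05 × (106 − 48.4)] = 13.254 kg/s

ṁ_c = 13.3 kg/s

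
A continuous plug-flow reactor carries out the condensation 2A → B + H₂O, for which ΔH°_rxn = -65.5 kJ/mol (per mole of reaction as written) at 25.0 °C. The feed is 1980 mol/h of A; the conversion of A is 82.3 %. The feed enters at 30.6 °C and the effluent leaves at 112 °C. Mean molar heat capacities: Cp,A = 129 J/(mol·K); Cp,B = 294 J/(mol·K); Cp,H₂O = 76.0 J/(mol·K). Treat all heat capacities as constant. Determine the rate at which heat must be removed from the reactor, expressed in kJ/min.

Extent of reaction ξ = 0.823 × 1980 / 2 = 814.77 mol/h
Reaction term: ξ·ΔH°_rxn = 814.77 × -65.5 = -53367 kJ/h
Sensible, feed 30.6→25 °C: -1430.4 kJ/h
Outlet flows (mol/h): A 350.46, B 814.77, H₂O 814.77
Sensible, products 25→112 °C: 30161 kJ/h
Q = ΔH = -24637 kJ/h = -6.8436 kW
Heat removed = 410.62 kJ/min

Q_out = 411 kJ/min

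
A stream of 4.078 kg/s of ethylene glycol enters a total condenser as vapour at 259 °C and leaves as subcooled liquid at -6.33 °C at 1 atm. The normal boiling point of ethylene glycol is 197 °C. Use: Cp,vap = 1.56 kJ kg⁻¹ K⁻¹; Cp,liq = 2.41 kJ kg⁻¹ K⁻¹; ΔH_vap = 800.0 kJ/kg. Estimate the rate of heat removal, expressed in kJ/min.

vapour 259→197 °C: -96.72 kJ/kg
condensation at 197 °C: -800 kJ/kg
liquid 197→-6.33 °C: -490.03 kJ/kg
Δh = -96.72 + -800 + -490.03 = -1386.7 kJ/kg
Q = ṁ·Δh = 4.078 kg/s × -1386.7 kJ/kg = -5655.1 kJ/s
|Q| = 5655.1 kW = 339310 kJ/min

Q_c = 339000 kJ/min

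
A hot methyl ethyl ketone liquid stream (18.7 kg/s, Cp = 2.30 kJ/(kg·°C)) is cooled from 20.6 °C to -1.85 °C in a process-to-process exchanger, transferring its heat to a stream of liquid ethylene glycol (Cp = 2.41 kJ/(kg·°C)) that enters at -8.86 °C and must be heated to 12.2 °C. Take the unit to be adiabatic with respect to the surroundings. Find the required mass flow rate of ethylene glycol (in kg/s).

ṁ_c = 19.0 kg/s

Heat released by hot stream: Q = 18.7 × 2.30 × (20.6 − -1.85) = 965.57 kJ/s
Energy balance on cold side (adiabatic exchanger): Q = ṁ_c·Cp_c·(T_c,out − T_c,in)
ṁ_c = 965.57 / [2.41 × (12.2 − -8.86)] = 19.024 kg/s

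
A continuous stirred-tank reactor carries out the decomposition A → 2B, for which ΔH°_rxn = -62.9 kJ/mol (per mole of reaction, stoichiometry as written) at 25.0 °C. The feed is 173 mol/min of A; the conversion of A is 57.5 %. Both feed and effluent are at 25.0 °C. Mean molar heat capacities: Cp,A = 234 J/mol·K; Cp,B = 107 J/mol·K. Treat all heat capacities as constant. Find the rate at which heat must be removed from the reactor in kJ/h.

Extent of reaction ξ = 0.575 × 173 = 99.475 mol/min
Reaction term: ξ·ΔH°_rxn = 99.475 × -62.9 = -6257 kJ/min
Q = ΔH = -6257 kJ/min = -104.28 kW
Heat removed = 375420 kJ/h

Q_out = 375000 kJ/h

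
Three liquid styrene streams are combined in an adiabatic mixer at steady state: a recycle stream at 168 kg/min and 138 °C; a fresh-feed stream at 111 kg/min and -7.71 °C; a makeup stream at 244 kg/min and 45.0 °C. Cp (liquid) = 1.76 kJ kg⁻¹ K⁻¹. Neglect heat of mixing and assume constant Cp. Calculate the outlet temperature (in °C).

T_out = 63.7 °C

No heat crosses the boundary, so H_out = H_in.
T_out = Σ ṁᵢCp,ᵢTᵢ / Σ ṁᵢCp,ᵢ
      = 58622 / 920.48 = 63.687 °C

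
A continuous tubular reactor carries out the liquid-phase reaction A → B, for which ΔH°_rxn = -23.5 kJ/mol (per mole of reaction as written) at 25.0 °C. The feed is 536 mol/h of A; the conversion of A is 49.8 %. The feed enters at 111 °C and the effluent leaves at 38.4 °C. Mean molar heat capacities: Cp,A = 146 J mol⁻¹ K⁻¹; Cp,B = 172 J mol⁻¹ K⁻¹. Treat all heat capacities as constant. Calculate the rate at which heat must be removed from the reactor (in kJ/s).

Q_out = 3.29 kJ/s

Extent of reaction ξ = 0.498 × 536 = 266.93 mol/h
Reaction term: ξ·ΔH°_rxn = 266.93 × -23.5 = -6272.8 kJ/h
Sensible, feed 111→25 °C: -6730 kJ/h
Outlet flows (mol/h): A 269.07, B 266.93
Sensible, products 25→38.4 °C: 1141.6 kJ/h
Q = ΔH = -11861 kJ/h = -3.2948 kW
Heat removed = 3.2948 kJ/s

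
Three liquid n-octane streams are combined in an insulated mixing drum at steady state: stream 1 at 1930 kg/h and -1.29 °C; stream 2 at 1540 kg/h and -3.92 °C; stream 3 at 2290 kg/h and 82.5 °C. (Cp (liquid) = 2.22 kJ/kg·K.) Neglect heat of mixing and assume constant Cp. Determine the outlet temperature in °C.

T_out = 31.3 °C

Adiabatic, steady state ⇒ Σ ṁᵢCp,ᵢ(T_out − Tᵢ) = 0
Σ ṁᵢCp,ᵢTᵢ = 1930×2.22×-1.29 + 1540×2.22×-3.92 + 2290×2.22×82.5 = 400480
Σ ṁᵢCp,ᵢ = 1930×2.22 + 1540×2.22 + 2290×2.22 = 12787
T_out = 400480 / 12787 = 31.319 °C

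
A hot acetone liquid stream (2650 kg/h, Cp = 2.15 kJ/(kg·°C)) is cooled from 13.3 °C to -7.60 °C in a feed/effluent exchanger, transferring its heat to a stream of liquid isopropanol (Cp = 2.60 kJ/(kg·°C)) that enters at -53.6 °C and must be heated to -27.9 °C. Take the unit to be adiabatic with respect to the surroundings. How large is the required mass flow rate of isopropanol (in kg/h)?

Heat released by hot stream: Q = 2650 × 2.15 × (13.3 − -7.60) = 119080 kJ/h
Energy balance on cold side (adiabatic exchanger): Q = ṁ_c·Cp_c·(T_c,out − T_c,in)
ṁ_c = 119080 / [2.60 × (-27.9 − -53.6)] = 1782.1 kg/h

ṁ_c = 1780 kg/h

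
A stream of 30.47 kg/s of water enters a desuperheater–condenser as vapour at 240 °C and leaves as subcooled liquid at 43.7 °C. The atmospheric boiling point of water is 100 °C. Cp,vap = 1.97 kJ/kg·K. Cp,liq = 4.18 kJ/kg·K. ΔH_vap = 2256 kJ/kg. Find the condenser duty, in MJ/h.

vapour 240→100 °C: -275.8 kJ/kg
condensation at 100 °C: -2256 kJ/kg
liquid 100→43.7 °C: -235.33 kJ/kg
Δh = -275.8 + -2256 + -235.33 = -2767.1 kJ/kg
Q = ṁ·Δh = 30.47 kg/s × -2767.1 kJ/kg = -84315 kJ/s
|Q| = 84315 kW = 303530 MJ/h

Q_c = 304000 MJ/h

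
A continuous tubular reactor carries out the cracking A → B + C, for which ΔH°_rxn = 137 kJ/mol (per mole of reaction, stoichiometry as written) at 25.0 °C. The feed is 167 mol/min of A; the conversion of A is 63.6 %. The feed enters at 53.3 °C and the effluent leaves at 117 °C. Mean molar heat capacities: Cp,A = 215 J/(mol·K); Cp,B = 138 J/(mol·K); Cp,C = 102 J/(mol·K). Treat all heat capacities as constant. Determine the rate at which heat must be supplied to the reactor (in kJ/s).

Q_in = 285 kJ/s

Extent of reaction ξ = 0.636 × 167 = 106.21 mol/min
Reaction term: ξ·ΔH°_rxn = 106.21 × 137 = 14551 kJ/min
Sensible, feed 53.3→25 °C: -1016.1 kJ/min
Outlet flows (mol/min): A 60.788, B 106.21, C 106.21
Sensible, products 25→117 °C: 3547.5 kJ/min
Q = ΔH = 17082 kJ/min = 284.71 kW
Heat supplied = 284.71 kJ/s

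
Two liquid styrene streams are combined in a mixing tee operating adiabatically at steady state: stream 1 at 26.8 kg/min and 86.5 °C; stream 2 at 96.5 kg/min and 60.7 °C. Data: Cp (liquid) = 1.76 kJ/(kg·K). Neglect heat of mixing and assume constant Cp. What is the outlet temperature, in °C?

Adiabatic, steady state ⇒ Σ ṁᵢCp,ᵢ(T_out − Tᵢ) = 0
Σ ṁᵢCp,ᵢTᵢ = 26.8×1.76×86.5 + 96.5×1.76×60.7 = 14389
Σ ṁᵢCp,ᵢ = 26.8×1.76 + 96.5×1.76 = 217.01
T_out = 14389 / 217.01 = 66.308 °C

T_out = 66.3 °C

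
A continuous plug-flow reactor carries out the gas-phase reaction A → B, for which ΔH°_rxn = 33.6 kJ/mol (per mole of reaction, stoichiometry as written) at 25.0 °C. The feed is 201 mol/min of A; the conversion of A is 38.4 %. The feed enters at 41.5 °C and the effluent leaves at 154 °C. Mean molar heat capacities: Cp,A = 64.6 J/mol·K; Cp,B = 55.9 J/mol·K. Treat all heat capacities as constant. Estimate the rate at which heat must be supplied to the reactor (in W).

Extent of reaction ξ = 0.384 × 201 = 77.184 mol/min
Reaction term: ξ·ΔH°_rxn = 77.184 × 33.6 = 2593.4 kJ/min
Sensible, feed 41.5→25 °C: -214.25 kJ/min
Outlet flows (mol/min): A 123.82, B 77.184
Sensible, products 25→154 °C: 1588.4 kJ/min
Q = ΔH = 3967.5 kJ/min = 66.125 kW
Heat supplied = 66125 W

Q_in = 66100 W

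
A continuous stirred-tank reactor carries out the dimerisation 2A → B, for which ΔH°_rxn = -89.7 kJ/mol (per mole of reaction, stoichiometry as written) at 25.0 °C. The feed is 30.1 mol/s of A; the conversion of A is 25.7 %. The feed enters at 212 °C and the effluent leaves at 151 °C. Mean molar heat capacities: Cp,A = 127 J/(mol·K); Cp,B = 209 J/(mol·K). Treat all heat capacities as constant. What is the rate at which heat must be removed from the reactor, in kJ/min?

Q_out = 36100 kJ/min

Extent of reaction ξ = 0.257 × 30.1 / 2 = 3.8679 mol/s
Reaction term: ξ·ΔH°_rxn = 3.8679 × -89.7 = -346.95 kJ/s
Sensible, feed 212→25 °C: -714.84 kJ/s
Outlet flows (mol/s): A 22.364, B 3.8679
Sensible, products 25→151 °C: 459.73 kJ/s
Q = ΔH = -602.06 kJ/s = -602.06 kW
Heat removed = 36124 kJ/min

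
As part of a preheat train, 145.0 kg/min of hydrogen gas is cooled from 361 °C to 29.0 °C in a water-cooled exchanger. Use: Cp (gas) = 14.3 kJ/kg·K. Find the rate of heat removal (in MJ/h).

Q_c = 41300 MJ/h

Q = ṁ·Cp·ΔT = 145.0 × 14.3 × (29.0 − 361) = -688400 kJ/min
Converting: 688400 / 60 s = 11473 kW
Cooling duty = 41304 MJ/h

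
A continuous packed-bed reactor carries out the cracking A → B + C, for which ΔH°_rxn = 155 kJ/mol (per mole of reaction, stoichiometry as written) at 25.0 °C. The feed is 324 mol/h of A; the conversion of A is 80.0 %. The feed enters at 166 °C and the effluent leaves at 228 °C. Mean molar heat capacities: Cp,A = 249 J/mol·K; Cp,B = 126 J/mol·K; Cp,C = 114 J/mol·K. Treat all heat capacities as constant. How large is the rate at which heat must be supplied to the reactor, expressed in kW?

Q_in = 12.4 kW

Extent of reaction ξ = 0.800 × 324 = 259.2 mol/h
Reaction term: ξ·ΔH°_rxn = 259.2 × 155 = 40176 kJ/h
Sensible, feed 166→25 °C: -11375 kJ/h
Outlet flows (mol/h): A 64.8, B 259.2, C 259.2
Sensible, products 25→228 °C: 15904 kJ/h
Q = ΔH = 44704 kJ/h = 12.418 kW
Heat supplied = 12.418 kW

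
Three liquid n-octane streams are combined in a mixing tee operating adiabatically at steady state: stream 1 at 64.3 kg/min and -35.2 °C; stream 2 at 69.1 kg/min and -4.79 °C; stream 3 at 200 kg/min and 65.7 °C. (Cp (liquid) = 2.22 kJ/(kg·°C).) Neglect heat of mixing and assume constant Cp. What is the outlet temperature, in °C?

T_out = 31.6 °C

Energy balance with Q = 0: Σ ṁᵢCp,ᵢ(T_out − Tᵢ) = 0
Σ ṁᵢCp,ᵢTᵢ = 64.3×2.22×-35.2 + 69.1×2.22×-4.79 + 200×2.22×65.7 = 23411
Σ ṁᵢCp,ᵢ = 64.3×2.22 + 69.1×2.22 + 200×2.22 = 740.15
T_out = 23411 / 740.15 = 31.631 °C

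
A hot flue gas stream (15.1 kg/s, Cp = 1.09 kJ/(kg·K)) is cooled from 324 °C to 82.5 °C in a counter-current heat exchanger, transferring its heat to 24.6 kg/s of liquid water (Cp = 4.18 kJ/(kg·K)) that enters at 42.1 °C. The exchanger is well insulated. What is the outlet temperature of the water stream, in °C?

T_c,out = 80.8 °C

Heat released by hot stream: Q = 15.1 × 1.09 × (324 − 82.5) = 3974.8 kJ/s
Energy balance on cold side (adiabatic exchanger): Q = ṁ_c·Cp_c·(T_c,out − T_c,in)
T_c,out = 42.1 + 3974.8/(24.6 × 4.18) = 80.755 °C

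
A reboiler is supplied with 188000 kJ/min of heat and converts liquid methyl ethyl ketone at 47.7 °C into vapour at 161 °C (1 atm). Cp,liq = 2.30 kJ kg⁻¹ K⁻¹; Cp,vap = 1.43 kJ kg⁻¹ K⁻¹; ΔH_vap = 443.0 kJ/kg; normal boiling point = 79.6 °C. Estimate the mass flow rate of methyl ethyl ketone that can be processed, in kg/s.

Δh = 2.30×(79.6−47.7) + 443.0 + 1.43×(161−79.6) = 632.77 kJ/kg
Q = 188000 kJ/min = 3133.3 kJ/s = 3133.3 kJ/s
ṁ = Q/Δh = 3133.3 / 632.77 = 4.9518 kg/s

ṁ = 4.95 kg/s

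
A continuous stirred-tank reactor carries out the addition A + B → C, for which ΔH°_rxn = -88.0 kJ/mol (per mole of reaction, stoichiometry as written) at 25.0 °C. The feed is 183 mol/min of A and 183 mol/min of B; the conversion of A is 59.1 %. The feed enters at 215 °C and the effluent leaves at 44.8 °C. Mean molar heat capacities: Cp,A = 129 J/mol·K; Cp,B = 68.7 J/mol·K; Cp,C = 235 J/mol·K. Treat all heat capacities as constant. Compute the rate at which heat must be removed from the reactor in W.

Extent of reaction ξ = 0.591 × 183 = 108.15 mol/min
Reaction term: ξ·ΔH°_rxn = 108.15 × -88.0 = -9517.5 kJ/min
Sensible, feed 215→25 °C: -6874 kJ/min
Outlet flows (mol/min): A 74.847, B 74.847, C 108.15
Sensible, products 25→44.8 °C: 796.22 kJ/min
Q = ΔH = -15595 kJ/min = -259.92 kW
Heat removed = 259920 W

Q_out = 260000 W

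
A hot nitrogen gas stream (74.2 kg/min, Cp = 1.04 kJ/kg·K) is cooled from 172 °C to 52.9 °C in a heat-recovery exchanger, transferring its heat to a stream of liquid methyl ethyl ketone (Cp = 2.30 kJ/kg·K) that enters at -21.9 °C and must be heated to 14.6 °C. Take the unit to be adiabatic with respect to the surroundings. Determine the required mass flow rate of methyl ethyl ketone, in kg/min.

Heat released by hot stream: Q = 74.2 × 1.04 × (172 − 52.9) = 9190.7 kJ/min
Energy balance on cold side (adiabatic exchanger): Q = ṁ_c·Cp_c·(T_c,out − T_c,in)
ṁ_c = 9190.7 / [2.30 × (14.6 − -21.9)] = 109.48 kg/min

ṁ_c = 109 kg/min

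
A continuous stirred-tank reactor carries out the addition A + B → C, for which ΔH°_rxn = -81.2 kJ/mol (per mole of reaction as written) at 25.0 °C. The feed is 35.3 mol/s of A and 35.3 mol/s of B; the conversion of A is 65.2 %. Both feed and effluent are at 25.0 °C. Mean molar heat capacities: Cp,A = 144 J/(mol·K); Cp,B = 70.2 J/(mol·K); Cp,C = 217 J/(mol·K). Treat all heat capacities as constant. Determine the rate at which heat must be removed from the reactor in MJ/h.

Q_out = 6730 MJ/h

Extent of reaction ξ = 0.652 × 35.3 = 23.016 mol/s
Reaction term: ξ·ΔH°_rxn = 23.016 × -81.2 = -1868.9 kJ/s
Q = ΔH = -1868.9 kJ/s = -1868.9 kW
Heat removed = 6727.9 MJ/h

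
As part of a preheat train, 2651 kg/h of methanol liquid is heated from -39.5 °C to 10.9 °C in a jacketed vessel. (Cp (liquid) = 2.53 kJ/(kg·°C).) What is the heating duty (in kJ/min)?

Q = 5630 kJ/min

Q = ṁ·Cp·ΔT = 2651 × 2.53 × (10.9 − -39.5) = 338030 kJ/h
Converting: 338030 / 3600 s = 93.898 kW
Heating duty = 5633.9 kJ/min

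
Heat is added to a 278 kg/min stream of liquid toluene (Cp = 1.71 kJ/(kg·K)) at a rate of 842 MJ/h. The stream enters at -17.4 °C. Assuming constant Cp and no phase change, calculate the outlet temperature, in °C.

Q = 842 MJ/h = 14033 kJ/min
ΔT = Q/(ṁ·Cp) = 14033/(278×1.71) = 29.52 K
T_out = -17.4 + 29.52 = 12.12 °C

T_out = 12.1 °C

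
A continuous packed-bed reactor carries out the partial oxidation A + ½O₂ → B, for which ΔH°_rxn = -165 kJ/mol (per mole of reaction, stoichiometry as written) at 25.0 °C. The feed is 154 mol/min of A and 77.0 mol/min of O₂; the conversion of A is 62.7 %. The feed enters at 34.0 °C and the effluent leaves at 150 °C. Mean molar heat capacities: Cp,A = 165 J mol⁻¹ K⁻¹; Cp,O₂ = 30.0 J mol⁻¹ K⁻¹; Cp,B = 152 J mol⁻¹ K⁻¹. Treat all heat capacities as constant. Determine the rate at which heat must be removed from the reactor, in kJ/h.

Q_out = 783000 kJ/h

Extent of reaction ξ = 0.627 × 154 = 96.558 mol/min
Reaction term: ξ·ΔH°_rxn = 96.558 × -165 = -15932 kJ/min
Sensible, feed 34.0→25 °C: -249.48 kJ/min
Outlet flows (mol/min): A 57.442, O₂ 28.721, B 96.558
Sensible, products 25→150 °C: 3127 kJ/min
Q = ΔH = -13055 kJ/min = -217.58 kW
Heat removed = 783270 kJ/h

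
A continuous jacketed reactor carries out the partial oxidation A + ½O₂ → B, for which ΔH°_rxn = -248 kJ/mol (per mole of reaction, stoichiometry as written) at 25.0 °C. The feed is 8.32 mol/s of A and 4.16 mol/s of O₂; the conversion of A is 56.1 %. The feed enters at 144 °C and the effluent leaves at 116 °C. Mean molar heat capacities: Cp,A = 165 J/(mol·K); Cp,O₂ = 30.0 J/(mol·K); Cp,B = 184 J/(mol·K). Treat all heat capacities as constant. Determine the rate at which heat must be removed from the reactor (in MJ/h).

Q_out = 4310 MJ/h

Extent of reaction ξ = 0.561 × 8.32 = 4.6675 mol/s
Reaction term: ξ·ΔH°_rxn = 4.6675 × -248 = -1157.5 kJ/s
Sensible, feed 144→25 °C: -178.21 kJ/s
Outlet flows (mol/s): A 3.6525, O₂ 1.8262, B 4.6675
Sensible, products 25→116 °C: 137.98 kJ/s
Q = ΔH = -1197.8 kJ/s = -1197.8 kW
Heat removed = 4312 MJ/h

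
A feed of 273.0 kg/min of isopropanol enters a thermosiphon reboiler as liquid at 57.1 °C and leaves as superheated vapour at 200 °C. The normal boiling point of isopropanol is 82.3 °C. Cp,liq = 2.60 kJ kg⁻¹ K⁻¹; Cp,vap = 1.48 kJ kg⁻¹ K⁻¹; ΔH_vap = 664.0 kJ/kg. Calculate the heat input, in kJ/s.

Q = 4110 kJ/s

liquid 57.1→82.3 °C: 65.52 kJ/kg
vaporisation at 82.3 °C: 664 kJ/kg
vapour 82.3→200 °C: 174.2 kJ/kg
Δh = 65.52 + 664 + 174.2 = 903.72 kJ/kg
Q = ṁ·Δh = 273.0 kg/min × 903.72 kJ/kg = 246710 kJ/min
|Q| = 4111.9 kW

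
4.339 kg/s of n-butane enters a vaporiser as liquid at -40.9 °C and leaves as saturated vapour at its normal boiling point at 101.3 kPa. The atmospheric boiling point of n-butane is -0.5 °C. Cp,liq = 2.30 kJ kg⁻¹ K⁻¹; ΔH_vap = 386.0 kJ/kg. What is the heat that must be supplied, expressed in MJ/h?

liquid -40.9→-0.5 °C: 92.92 kJ/kg
vaporisation at -0.5 °C: 386 kJ/kg
Δh = 92.92 + 386 = 478.92 kJ/kg
Q = ṁ·Δh = 4.339 kg/s × 478.92 kJ/kg = 2078 kJ/s
|Q| = 2078 kW = 7480.9 MJ/h

Q = 7480 MJ/h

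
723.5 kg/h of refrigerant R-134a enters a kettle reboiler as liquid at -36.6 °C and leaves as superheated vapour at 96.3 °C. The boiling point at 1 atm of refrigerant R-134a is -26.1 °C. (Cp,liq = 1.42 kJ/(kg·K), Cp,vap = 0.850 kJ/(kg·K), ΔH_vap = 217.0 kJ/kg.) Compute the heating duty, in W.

liquid -36.6→-26.1 °C: 14.91 kJ/kg
vaporisation at -26.1 °C: 217 kJ/kg
vapour -26.1→96.3 °C: 104.04 kJ/kg
Δh = 14.91 + 217 + 104.04 = 335.95 kJ/kg
Q = ṁ·Δh = 723.5 kg/h × 335.95 kJ/kg = 243060 kJ/h
|Q| = 67.517 kW = 67517 W

Q = 67500 W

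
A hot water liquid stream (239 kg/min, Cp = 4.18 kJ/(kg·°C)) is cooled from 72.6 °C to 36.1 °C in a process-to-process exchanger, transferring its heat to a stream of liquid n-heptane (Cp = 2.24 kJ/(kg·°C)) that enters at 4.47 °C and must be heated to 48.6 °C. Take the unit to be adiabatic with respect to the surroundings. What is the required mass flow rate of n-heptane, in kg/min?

Heat released by hot stream: Q = 239 × 4.18 × (72.6 − 36.1) = 36464 kJ/min
Energy balance on cold side (adiabatic exchanger): Q = ṁ_c·Cp_c·(T_c,out − T_c,in)
ṁ_c = 36464 / [2.24 × (48.6 − 4.47)] = 368.88 kg/min

ṁ_c = 369 kg/min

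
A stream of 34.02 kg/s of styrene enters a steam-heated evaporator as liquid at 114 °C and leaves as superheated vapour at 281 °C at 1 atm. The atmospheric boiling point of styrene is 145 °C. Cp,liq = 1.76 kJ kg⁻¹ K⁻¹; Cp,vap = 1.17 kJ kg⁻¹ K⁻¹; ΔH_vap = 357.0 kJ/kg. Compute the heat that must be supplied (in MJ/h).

liquid 114→145 °C: 54.56 kJ/kg
vaporisation at 145 °C: 357 kJ/kg
vapour 145→281 °C: 159.12 kJ/kg
Δh = 54.56 + 357 + 159.12 = 570.68 kJ/kg
Q = ṁ·Δh = 34.02 kg/s × 570.68 kJ/kg = 19415 kJ/s
|Q| = 19415 kW = 69892 MJ/h

Q = 69900 MJ/h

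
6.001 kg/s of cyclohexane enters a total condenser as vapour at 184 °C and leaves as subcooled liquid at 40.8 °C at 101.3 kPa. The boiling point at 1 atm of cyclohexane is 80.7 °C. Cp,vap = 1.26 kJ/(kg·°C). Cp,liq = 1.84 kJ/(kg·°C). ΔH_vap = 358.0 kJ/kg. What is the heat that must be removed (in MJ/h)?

vapour 184→80.7 °C: -130.16 kJ/kg
condensation at 80.7 °C: -358 kJ/kg
liquid 80.7→40.8 °C: -73.416 kJ/kg
Δh = -130.16 + -358 + -73.416 = -561.57 kJ/kg
Q = ṁ·Δh = 6.001 kg/s × -561.57 kJ/kg = -3370 kJ/s
|Q| = 3370 kW = 12132 MJ/h

Q_c = 12100 MJ/h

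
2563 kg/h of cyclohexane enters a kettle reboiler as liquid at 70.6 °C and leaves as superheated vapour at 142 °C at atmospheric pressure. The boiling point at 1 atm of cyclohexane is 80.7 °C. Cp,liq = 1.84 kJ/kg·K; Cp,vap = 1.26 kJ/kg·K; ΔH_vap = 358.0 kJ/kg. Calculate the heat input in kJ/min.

Q = 19400 kJ/min

liquid 70.6→80.7 °C: 18.584 kJ/kg
vaporisation at 80.7 °C: 358 kJ/kg
vapour 80.7→142 °C: 77.238 kJ/kg
Δh = 18.584 + 358 + 77.238 = 453.82 kJ/kg
Q = ṁ·Δh = 2563 kg/h × 453.82 kJ/kg = 1.1631e+06 kJ/h
|Q| = 323.1 kW = 19386 kJ/min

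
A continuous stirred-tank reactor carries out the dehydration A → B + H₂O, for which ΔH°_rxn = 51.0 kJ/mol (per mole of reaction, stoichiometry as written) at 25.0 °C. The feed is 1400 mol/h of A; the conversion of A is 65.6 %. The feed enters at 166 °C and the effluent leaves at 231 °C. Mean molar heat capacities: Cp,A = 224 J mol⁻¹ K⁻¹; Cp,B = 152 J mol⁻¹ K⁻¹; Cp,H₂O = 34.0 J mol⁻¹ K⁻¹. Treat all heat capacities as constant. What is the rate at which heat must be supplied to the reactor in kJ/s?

Q_in = 16.7 kJ/s

Extent of reaction ξ = 0.656 × 1400 = 918.4 mol/h
Reaction term: ξ·ΔH°_rxn = 918.4 × 51.0 = 46838 kJ/h
Sensible, feed 166→25 °C: -44218 kJ/h
Outlet flows (mol/h): A 481.6, B 918.4, H₂O 918.4
Sensible, products 25→231 °C: 57412 kJ/h
Q = ΔH = 60033 kJ/h = 16.676 kW
Heat supplied = 16.676 kJ/s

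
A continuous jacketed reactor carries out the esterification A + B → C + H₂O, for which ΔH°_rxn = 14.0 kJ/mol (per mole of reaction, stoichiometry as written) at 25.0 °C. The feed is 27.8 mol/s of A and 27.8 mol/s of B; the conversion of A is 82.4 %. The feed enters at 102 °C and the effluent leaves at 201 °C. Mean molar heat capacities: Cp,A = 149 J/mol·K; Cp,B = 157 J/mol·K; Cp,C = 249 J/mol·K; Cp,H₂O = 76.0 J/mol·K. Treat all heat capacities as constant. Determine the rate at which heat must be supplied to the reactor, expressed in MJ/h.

Extent of reaction ξ = 0.824 × 27.8 = 22.907 mol/s
Reaction term: ξ·ΔH°_rxn = 22.907 × 14.0 = 320.7 kJ/s
Sensible, feed 102→25 °C: -655.02 kJ/s
Outlet flows (mol/s): A 4.8928, B 4.8928, C 22.907, H₂O 22.907
Sensible, products 25→201 °C: 1573.8 kJ/s
Q = ΔH = 1239.5 kJ/s = 1239.5 kW
Heat supplied = 4462.1 MJ/h

Q_in = 4460 MJ/h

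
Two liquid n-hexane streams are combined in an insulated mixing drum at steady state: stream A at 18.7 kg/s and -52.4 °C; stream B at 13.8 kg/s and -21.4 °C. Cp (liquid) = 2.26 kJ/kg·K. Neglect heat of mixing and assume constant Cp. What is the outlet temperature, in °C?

T_out = -39.2 °C

Adiabatic, steady state ⇒ Σ ṁᵢCp,ᵢ(T_out − Tᵢ) = 0
Σ ṁᵢCp,ᵢTᵢ = 18.7×2.26×-52.4 + 13.8×2.26×-21.4 = -2882
Σ ṁᵢCp,ᵢ = 18.7×2.26 + 13.8×2.26 = 73.45
T_out = -2882 / 73.45 = -39.237 °C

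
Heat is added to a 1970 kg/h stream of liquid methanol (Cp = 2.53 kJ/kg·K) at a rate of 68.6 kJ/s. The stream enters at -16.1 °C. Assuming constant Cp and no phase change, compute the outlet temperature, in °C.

T_out = 33.4 °C

Q = 68.6 kJ/s = 246960 kJ/h
ΔT = Q/(ṁ·Cp) = 246960/(1970×2.53) = 49.55 K
T_out = -16.1 + 49.55 = 33.45 °C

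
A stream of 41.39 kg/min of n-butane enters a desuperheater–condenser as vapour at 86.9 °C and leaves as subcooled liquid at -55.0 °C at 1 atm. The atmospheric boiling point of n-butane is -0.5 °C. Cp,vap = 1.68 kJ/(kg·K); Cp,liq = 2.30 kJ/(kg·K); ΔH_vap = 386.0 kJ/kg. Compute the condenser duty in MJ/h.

Q_c = 1630 MJ/h

vapour 86.9→-0.5 °C: -146.83 kJ/kg
condensation at -0.5 °C: -386 kJ/kg
liquid -0.5→-55.0 °C: -125.35 kJ/kg
Δh = -146.83 + -386 + -125.35 = -658.18 kJ/kg
Q = ṁ·Δh = 41.39 kg/min × -658.18 kJ/kg = -27242 kJ/min
|Q| = 454.04 kW = 1634.5 MJ/h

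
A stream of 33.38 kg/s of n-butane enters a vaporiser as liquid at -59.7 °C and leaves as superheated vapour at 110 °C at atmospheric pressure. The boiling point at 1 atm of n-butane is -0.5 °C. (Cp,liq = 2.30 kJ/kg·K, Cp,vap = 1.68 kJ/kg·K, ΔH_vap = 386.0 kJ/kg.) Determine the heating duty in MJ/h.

Q = 85100 MJ/h

liquid -59.7→-0.5 °C: 136.16 kJ/kg
vaporisation at -0.5 °C: 386 kJ/kg
vapour -0.5→110 °C: 185.64 kJ/kg
Δh = 136.16 + 386 + 185.64 = 707.8 kJ/kg
Q = ṁ·Δh = 33.38 kg/s × 707.8 kJ/kg = 23626 kJ/s
|Q| = 23626 kW = 85055 MJ/h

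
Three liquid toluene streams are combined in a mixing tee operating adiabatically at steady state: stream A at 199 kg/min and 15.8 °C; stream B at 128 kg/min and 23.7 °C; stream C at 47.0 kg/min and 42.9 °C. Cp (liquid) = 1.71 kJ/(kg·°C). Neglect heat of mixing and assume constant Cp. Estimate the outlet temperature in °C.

Adiabatic, steady state ⇒ Σ ṁᵢCp,ᵢ(T_out − Tᵢ) = 0
T_out = Σ ṁᵢCp,ᵢTᵢ / Σ ṁᵢCp,ᵢ
      = 14012 / 639.54 = 21.909 °C

T_out = 21.9 °C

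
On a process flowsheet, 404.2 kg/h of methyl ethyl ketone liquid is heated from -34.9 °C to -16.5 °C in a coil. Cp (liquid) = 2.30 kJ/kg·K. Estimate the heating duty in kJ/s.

Q = 4.75 kJ/s

Q = ṁ·Cp·ΔT = 404.2 × 2.30 × (-16.5 − -34.9) = 17106 kJ/h
Converting: 17106 / 3600 s = 4.7516 kW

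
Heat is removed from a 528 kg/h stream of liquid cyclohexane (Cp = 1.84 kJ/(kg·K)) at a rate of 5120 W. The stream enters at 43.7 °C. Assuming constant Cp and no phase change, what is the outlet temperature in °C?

Q = 5120 W = 18432 kJ/h
ΔT = Q/(ṁ·Cp) = 18432/(528×1.84) = 18.972 K
T_out = 43.7 − 18.972 = 24.728 °C

T_out = 24.7 °C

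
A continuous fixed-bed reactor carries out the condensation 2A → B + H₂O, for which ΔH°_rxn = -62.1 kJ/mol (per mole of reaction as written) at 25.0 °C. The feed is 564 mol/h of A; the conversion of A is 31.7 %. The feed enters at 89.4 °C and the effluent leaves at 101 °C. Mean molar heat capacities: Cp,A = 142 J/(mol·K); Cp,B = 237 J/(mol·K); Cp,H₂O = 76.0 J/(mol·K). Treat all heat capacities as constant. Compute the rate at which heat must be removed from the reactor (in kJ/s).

Q_out = 1.23 kJ/s

Extent of reaction ξ = 0.317 × 564 / 2 = 89.394 mol/h
Reaction term: ξ·ΔH°_rxn = 89.394 × -62.1 = -5551.4 kJ/h
Sensible, feed 89.4→25 °C: -5157.7 kJ/h
Outlet flows (mol/h): A 385.21, B 89.394, H₂O 89.394
Sensible, products 25→101 °C: 6283.7 kJ/h
Q = ΔH = -4425.3 kJ/h = -1.2293 kW
Heat removed = 1.2293 kJ/s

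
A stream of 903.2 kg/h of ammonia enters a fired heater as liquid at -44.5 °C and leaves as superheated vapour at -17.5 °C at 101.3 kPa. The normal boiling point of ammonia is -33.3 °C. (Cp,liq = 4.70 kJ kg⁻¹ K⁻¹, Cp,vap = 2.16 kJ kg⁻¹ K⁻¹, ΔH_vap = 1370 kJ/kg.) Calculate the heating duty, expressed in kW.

Q = 365 kW

liquid -44.5→-33.3 °C: 52.64 kJ/kg
vaporisation at -33.3 °C: 1370 kJ/kg
vapour -33.3→-17.5 °C: 34.128 kJ/kg
Δh = 52.64 + 1370 + 34.128 = 1456.8 kJ/kg
Q = ṁ·Δh = 903.2 kg/h × 1456.8 kJ/kg = 1.3158e+06 kJ/h
|Q| = 365.49 kW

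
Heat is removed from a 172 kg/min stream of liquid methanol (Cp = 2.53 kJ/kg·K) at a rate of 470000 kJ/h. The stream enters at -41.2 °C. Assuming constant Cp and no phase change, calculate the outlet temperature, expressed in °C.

Q = 470000 kJ/h = 7833.3 kJ/min
ΔT = Q/(ṁ·Cp) = 7833.3/(172×2.53) = 18.001 K
T_out = -41.2 − 18.001 = -59.201 °C

T_out = -59.2 °C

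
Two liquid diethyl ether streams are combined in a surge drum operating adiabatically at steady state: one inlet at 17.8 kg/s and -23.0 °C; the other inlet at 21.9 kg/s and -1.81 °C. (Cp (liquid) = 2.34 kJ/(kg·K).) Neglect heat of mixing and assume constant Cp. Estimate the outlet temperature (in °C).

T_out = -11.3 °C

Energy balance with Q = 0: Σ ṁᵢCp,ᵢ(T_out − Tᵢ) = 0
Σ ṁᵢCp,ᵢTᵢ = 17.8×2.34×-23.0 + 21.9×2.34×-1.81 = -1050.8
Σ ṁᵢCp,ᵢ = 17.8×2.34 + 21.9×2.34 = 92.898
T_out = -1050.8 / 92.898 = -11.311 °C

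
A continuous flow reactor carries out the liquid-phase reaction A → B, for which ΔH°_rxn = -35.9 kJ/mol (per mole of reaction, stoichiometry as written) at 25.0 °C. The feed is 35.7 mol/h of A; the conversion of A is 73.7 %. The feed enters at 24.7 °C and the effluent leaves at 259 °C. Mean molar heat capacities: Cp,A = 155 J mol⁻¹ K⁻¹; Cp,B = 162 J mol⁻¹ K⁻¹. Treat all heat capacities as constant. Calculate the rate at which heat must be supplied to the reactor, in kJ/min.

Extent of reaction ξ = 0.737 × 35.7 = 26.311 mol/h
Reaction term: ξ·ΔH°_rxn = 26.311 × -35.9 = -944.56 kJ/h
Sensible, feed 24.7→25 °C: 1.6601 kJ/h
Outlet flows (mol/h): A 9.3891, B 26.311
Sensible, products 25→259 °C: 1337.9 kJ/h
Q = ΔH = 395.03 kJ/h = 0.10973 kW
Heat supplied = 6.5839 kJ/min

Q_in = 6.58 kJ/min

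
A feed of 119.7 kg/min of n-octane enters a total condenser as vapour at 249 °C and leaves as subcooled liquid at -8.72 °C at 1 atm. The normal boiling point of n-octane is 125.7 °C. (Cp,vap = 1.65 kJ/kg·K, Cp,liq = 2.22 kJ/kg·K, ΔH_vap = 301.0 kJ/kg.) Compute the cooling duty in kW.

Q_c = 1600 kW

vapour 249→125.7 °C: -203.44 kJ/kg
condensation at 125.7 °C: -301 kJ/kg
liquid 125.7→-8.72 °C: -298.41 kJ/kg
Δh = -203.44 + -301 + -298.41 = -802.86 kJ/kg
Q = ṁ·Δh = 119.7 kg/min × -802.86 kJ/kg = -96102 kJ/min
|Q| = 1601.7 kW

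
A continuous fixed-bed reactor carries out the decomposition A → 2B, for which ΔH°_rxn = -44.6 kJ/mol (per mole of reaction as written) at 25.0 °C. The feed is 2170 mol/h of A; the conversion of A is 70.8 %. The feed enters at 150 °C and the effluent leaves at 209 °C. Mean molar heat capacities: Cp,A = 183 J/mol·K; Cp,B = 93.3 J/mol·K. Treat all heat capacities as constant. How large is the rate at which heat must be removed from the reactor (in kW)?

Extent of reaction ξ = 0.708 × 2170 = 1536.4 mol/h
Reaction term: ξ·ΔH°_rxn = 1536.4 × -44.6 = -68522 kJ/h
Sensible, feed 150→25 °C: -49639 kJ/h
Outlet flows (mol/h): A 633.64, B 3072.7
Sensible, products 25→209 °C: 74086 kJ/h
Q = ΔH = -44074 kJ/h = -12.243 kW
Heat removed = 12.243 kW

Q_out = 12.2 kW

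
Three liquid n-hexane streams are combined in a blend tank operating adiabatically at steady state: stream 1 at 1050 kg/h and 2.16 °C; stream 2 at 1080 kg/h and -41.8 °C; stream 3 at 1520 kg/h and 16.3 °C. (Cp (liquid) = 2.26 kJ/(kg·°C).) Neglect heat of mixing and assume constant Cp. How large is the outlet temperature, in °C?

T_out = -4.96 °C

Adiabatic, steady state ⇒ Σ ṁᵢCp,ᵢ(T_out − Tᵢ) = 0
Σ ṁᵢCp,ᵢTᵢ = 1050×2.26×2.16 + 1080×2.26×-41.8 + 1520×2.26×16.3 = -40906
Σ ṁᵢCp,ᵢ = 1050×2.26 + 1080×2.26 + 1520×2.26 = 8249
T_out = -40906 / 8249 = -4.9589 °C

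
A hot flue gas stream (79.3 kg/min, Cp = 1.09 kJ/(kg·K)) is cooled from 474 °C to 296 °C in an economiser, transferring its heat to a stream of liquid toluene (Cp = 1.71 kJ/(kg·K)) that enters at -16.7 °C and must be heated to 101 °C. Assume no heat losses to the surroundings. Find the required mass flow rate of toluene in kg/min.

ṁ_c = 76.4 kg/min

Heat released by hot stream: Q = 79.3 × 1.09 × (474 − 296) = 15386 kJ/min
Energy balance on cold side (adiabatic exchanger): Q = ṁ_c·Cp_c·(T_c,out − T_c,in)
ṁ_c = 15386 / [1.71 × (101 − -16.7)] = 76.445 kg/min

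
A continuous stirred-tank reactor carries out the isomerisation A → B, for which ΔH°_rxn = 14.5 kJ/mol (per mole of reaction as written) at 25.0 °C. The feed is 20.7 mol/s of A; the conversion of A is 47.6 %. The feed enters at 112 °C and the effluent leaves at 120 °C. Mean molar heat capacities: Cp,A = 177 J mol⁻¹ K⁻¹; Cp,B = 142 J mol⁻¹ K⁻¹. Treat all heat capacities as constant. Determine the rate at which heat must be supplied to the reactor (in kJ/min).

Extent of reaction ξ = 0.476 × 20.7 = 9.8532 mol/s
Reaction term: ξ·ΔH°_rxn = 9.8532 × 14.5 = 142.87 kJ/s
Sensible, feed 112→25 °C: -318.76 kJ/s
Outlet flows (mol/s): A 10.847, B 9.8532
Sensible, products 25→120 °C: 315.31 kJ/s
Q = ΔH = 139.42 kJ/s = 139.42 kW
Heat supplied = 8365.2 kJ/min

Q_in = 8370 kJ/min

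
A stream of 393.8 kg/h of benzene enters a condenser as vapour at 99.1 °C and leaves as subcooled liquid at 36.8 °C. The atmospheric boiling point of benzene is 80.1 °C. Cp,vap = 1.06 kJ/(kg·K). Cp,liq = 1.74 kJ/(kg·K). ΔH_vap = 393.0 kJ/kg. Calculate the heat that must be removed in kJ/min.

Q_c = 3210 kJ/min

vapour 99.1→80.1 °C: -20.14 kJ/kg
condensation at 80.1 °C: -393 kJ/kg
liquid 80.1→36.8 °C: -75.342 kJ/kg
Δh = -20.14 + -393 + -75.342 = -488.48 kJ/kg
Q = ṁ·Δh = 393.8 kg/h × -488.48 kJ/kg = -192360 kJ/h
|Q| = 53.435 kW = 3206.1 kJ/min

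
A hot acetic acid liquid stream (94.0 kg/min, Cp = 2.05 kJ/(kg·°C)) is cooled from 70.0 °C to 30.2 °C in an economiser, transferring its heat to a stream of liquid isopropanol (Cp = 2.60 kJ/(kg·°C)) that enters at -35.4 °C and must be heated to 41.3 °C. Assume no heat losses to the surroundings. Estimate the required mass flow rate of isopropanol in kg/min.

ṁ_c = 38.5 kg/min

Heat released by hot stream: Q = 94.0 × 2.05 × (70.0 − 30.2) = 7669.5 kJ/min
Energy balance on cold side (adiabatic exchanger): Q = ṁ_c·Cp_c·(T_c,out − T_c,in)
ṁ_c = 7669.5 / [2.60 × (41.3 − -35.4)] = 38.459 kg/min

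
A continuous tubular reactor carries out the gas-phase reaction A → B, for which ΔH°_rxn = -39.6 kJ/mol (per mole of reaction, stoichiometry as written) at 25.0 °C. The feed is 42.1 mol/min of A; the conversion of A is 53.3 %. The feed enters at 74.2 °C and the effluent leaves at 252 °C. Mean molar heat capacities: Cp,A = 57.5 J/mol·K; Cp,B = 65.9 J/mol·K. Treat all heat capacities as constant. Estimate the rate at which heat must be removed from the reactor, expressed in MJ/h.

Q_out = 24.9 MJ/h

Extent of reaction ξ = 0.533 × 42.1 = 22.439 mol/min
Reaction term: ξ·ΔH°_rxn = 22.439 × -39.6 = -888.6 kJ/min
Sensible, feed 74.2→25 °C: -119.1 kJ/min
Outlet flows (mol/min): A 19.661, B 22.439
Sensible, products 25→252 °C: 592.3 kJ/min
Q = ΔH = -415.4 kJ/min = -6.9233 kW
Heat removed = 24.924 MJ/h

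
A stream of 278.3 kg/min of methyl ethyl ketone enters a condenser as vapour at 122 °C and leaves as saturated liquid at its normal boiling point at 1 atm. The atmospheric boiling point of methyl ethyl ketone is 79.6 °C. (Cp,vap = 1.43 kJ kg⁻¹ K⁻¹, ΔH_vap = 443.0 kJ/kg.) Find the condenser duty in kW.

vapour 122→79.6 °C: -60.632 kJ/kg
condensation at 79.6 °C: -443 kJ/kg
Δh = -60.632 + -443 = -503.63 kJ/kg
Q = ṁ·Δh = 278.3 kg/min × -503.63 kJ/kg = -140160 kJ/min
|Q| = 2336 kW

Q_c = 2340 kW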